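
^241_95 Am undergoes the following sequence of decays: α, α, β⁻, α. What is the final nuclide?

Th-229

Start: (A, Z) = (241, 95).
After α: (237, 93).
After α: (233, 91).
After β⁻: (233, 92).
After α: (229, 90).
Z = 90 is thorium.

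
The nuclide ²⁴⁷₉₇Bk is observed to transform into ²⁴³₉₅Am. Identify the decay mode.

ΔA = 243 − 247 = -4; ΔZ = 95 − 97 = -2.
A drops by 4 and Z drops by 2 — the signature of alpha emission.

alpha decay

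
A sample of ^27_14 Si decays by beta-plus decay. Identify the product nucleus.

Al-27

Beta-plus decay: mass number changes by +0, atomic number by -1.
A: 27 = 27; Z: 14 − 1 = 13.
Z = 13 is aluminium, so the daughter is ^27_13 Al.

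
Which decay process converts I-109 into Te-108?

proton emission

ΔA = 108 − 109 = -1; ΔZ = 52 − 53 = -1.
A drops by 1 and Z drops by 1 — a proton was emitted.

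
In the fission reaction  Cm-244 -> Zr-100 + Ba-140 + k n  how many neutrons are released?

Conserve mass number: 244 = 100 + 140 + k, so k = 244 − 240 = 4.
Check atomic number: 96 = 40 + 56 + 0 = 96. ✓

4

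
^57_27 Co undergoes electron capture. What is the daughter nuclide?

Electron capture: mass number changes by +0, atomic number by -1.
A: 57 = 57; Z: 27 − 1 = 26.
Z = 26 is iron, so the daughter is ^57_26 Fe.

Fe-57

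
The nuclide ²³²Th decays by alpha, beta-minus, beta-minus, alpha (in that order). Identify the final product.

Start: (A, Z) = (232, 90).
After α: (228, 88).
After β⁻: (228, 89).
After β⁻: (228, 90).
After α: (224, 88).
Z = 88 is radium.

Ra-224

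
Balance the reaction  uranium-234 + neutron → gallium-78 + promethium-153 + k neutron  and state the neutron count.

Conserve mass number: 235 = 78 + 153 + k, so k = 235 − 231 = 4.
Check atomic number: 92 = 31 + 61 + 0 = 92. ✓

4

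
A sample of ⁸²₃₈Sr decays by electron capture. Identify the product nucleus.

Rb-82

Electron capture: mass number changes by +0, atomic number by -1.
A: 82 = 82; Z: 38 − 1 = 37.
Z = 37 is rubidium, so the daughter is ⁸²₃₇Rb.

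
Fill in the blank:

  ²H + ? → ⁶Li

Conserve mass number: 2 + A = 6, so A = 4.
Conserve atomic number: 1 + Z = 3, so Z = 2.
A = 4 and Z = 2 is ⁴He — an alpha particle.

alpha particle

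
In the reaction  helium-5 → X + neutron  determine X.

Conserve mass number: 5 = A + 1, so A = 4.
Conserve atomic number: 2 = Z + 0, so Z = 2.
A = 4 and Z = 2 is helium-4 — an alpha particle.

He-4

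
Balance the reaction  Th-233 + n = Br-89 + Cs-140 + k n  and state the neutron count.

Conserve mass number: 234 = 89 + 140 + k, so k = 234 − 229 = 5.
Check atomic number: 90 = 35 + 55 + 0 = 90. ✓

5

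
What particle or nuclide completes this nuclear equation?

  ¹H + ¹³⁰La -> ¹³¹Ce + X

gamma ray

Conserve mass number: 1 + 130 = 131 + A, so A = 0.
Conserve atomic number: 1 + 57 = 58 + Z, so Z = 0.
A = 0 and Z = 0 is γ — a gamma ray.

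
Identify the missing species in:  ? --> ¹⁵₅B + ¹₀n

Conserve mass number: A = 15 + 1, so A = 16.
Conserve atomic number: Z = 5 + 0, so Z = 5.
Z = 5 is boron, so the species is ¹⁶₅B.

B-16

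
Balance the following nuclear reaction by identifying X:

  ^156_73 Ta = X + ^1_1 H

Conserve mass number: 156 = A + 1, so A = 155.
Conserve atomic number: 73 = Z + 1, so Z = 72.
Z = 72 is hafnium, so the species is ^155_72 Hf.

Hf-155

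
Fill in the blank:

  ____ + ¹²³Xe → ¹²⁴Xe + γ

Conserve mass number: A + 123 = 124 + 0, so A = 1.
Conserve atomic number: Z + 54 = 54 + 0, so Z = 0.
A = 1 and Z = 0 is ¹n — a neutron.

neutron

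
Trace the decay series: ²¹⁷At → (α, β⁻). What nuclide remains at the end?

Po-213

Start: (A, Z) = (217, 85).
After α: (213, 83).
After β⁻: (213, 84).
Z = 84 is polonium.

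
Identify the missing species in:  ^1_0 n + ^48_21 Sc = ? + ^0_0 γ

Conserve mass number: 1 + 48 = A + 0, so A = 49.
Conserve atomic number: 0 + 21 = Z + 0, so Z = 21.
Z = 21 is scandium, so the species is ^49_21 Sc.

Sc-49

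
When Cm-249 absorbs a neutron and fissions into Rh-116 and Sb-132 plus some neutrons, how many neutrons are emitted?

2

Conserve mass number: 250 = 116 + 132 + k, so k = 250 − 248 = 2.
Check atomic number: 96 = 45 + 51 + 0 = 96. ✓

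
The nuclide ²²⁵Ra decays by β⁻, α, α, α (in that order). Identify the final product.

Start: (A, Z) = (225, 88).
After β⁻: (225, 89).
After α: (221, 87).
After α: (217, 85).
After α: (213, 83).
Z = 83 is bismuth.

Bi-213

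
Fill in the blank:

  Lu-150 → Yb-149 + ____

proton

Conserve mass number: 150 = 149 + A, so A = 1.
Conserve atomic number: 71 = 70 + Z, so Z = 1.
A = 1 and Z = 1 is H-1 — a proton.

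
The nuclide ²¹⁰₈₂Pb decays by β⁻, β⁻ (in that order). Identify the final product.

Po-210

Start: (A, Z) = (210, 82).
After β⁻: (210, 83).
After β⁻: (210, 84).
Z = 84 is polonium.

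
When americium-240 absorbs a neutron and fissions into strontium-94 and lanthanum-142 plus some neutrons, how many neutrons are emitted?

Conserve mass number: 241 = 94 + 142 + k, so k = 241 − 236 = 5.
Check atomic number: 95 = 38 + 57 + 0 = 95. ✓

5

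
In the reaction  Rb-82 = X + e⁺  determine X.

Conserve mass number: 82 = A + 0, so A = 82.
Conserve atomic number: 37 = Z + 1, so Z = 36.
Z = 36 is krypton, so the species is Kr-82.

Kr-82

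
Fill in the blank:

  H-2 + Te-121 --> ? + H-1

Conserve mass number: 2 + 121 = A + 1, so A = 122.
Conserve atomic number: 1 + 52 = Z + 1, so Z = 52.
Z = 52 is tellurium, so the species is Te-122.

Te-122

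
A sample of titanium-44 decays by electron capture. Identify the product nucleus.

Electron capture: mass number changes by +0, atomic number by -1.
A: 44 = 44; Z: 22 − 1 = 21.
Z = 21 is scandium, so the daughter is scandium-44.

Sc-44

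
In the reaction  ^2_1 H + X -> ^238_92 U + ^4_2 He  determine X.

Conserve mass number: 2 + A = 238 + 4, so A = 240.
Conserve atomic number: 1 + Z = 92 + 2, so Z = 93.
Z = 93 is neptunium, so the species is ^240_93 Np.

Np-240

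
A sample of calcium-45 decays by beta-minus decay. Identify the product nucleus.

Beta-minus decay: mass number changes by +0, atomic number by +1.
A: 45 = 45; Z: 20 + 1 = 21.
Z = 21 is scandium, so the daughter is scandium-45.

Sc-45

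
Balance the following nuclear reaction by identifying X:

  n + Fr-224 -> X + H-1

Conserve mass number: 1 + 224 = A + 1, so A = 224.
Conserve atomic number: 0 + 87 = Z + 1, so Z = 86.
Z = 86 is radon, so the species is Rn-224.

Rn-224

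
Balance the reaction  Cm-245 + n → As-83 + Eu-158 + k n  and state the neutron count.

5

Conserve mass number: 246 = 83 + 158 + k, so k = 246 − 241 = 5.
Check atomic number: 96 = 33 + 63 + 0 = 96. ✓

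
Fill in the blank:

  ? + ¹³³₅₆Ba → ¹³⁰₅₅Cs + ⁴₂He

proton

Conserve mass number: A + 133 = 130 + 4, so A = 1.
Conserve atomic number: Z + 56 = 55 + 2, so Z = 1.
A = 1 and Z = 1 is ¹₁H — a proton.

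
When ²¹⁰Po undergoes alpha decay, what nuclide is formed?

Pb-206

Alpha decay: mass number changes by -4, atomic number by -2.
A: 210 − 4 = 206; Z: 84 − 2 = 82.
Z = 82 is lead, so the daughter is ²⁰⁶Pb.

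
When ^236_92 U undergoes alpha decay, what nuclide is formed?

Th-232

Alpha decay: mass number changes by -4, atomic number by -2.
A: 236 − 4 = 232; Z: 92 − 2 = 90.
Z = 90 is thorium, so the daughter is ^232_90 Th.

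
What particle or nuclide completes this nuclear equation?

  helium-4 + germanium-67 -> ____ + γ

Se-71

Conserve mass number: 4 + 67 = A + 0, so A = 71.
Conserve atomic number: 2 + 32 = Z + 0, so Z = 34.
Z = 34 is selenium, so the species is selenium-71.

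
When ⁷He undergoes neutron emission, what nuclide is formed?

Neutron emission: mass number changes by -1, atomic number by +0.
A: 7 − 1 = 6; Z: 2 = 2.
Z = 2 is helium, so the daughter is ⁶He.

He-6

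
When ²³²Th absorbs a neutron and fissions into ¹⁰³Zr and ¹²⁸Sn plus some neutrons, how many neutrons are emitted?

Conserve mass number: 233 = 103 + 128 + k, so k = 233 − 231 = 2.
Check atomic number: 90 = 40 + 50 + 0 = 90. ✓

2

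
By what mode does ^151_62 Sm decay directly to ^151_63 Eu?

ΔA = 151 − 151 = 0; ΔZ = 63 − 62 = +1.
A is unchanged and Z rises by 1 — a neutron has become a proton (β⁻ decay).

beta-minus decay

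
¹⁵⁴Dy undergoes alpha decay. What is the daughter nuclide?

Gd-150

Alpha decay: mass number changes by -4, atomic number by -2.
A: 154 − 4 = 150; Z: 66 − 2 = 64.
Z = 64 is gadolinium, so the daughter is ¹⁵⁰Gd.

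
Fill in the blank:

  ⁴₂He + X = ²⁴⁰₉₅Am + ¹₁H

Conserve mass number: 4 + A = 240 + 1, so A = 237.
Conserve atomic number: 2 + Z = 95 + 1, so Z = 94.
Z = 94 is plutonium, so the species is ²³⁷₉₄Pu.

Pu-237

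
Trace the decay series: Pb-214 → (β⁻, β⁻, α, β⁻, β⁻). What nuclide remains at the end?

Po-210

Start: (A, Z) = (214, 82).
After β⁻: (214, 83).
After β⁻: (214, 84).
After α: (210, 82).
After β⁻: (210, 83).
After β⁻: (210, 84).
Z = 84 is polonium.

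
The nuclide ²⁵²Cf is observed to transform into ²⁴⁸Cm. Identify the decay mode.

ΔA = 248 − 252 = -4; ΔZ = 96 − 98 = -2.
A drops by 4 and Z drops by 2 — the signature of alpha emission.

alpha decay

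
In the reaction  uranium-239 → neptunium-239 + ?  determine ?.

beta-minus particle

Conserve mass number: 239 = 239 + A, so A = 0.
Conserve atomic number: 92 = 93 + Z, so Z = -1.
A = 0 and Z = -1 is e⁻ — a beta-minus particle.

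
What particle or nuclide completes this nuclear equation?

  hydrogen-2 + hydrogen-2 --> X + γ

He-4

Conserve mass number: 2 + 2 = A + 0, so A = 4.
Conserve atomic number: 1 + 1 = Z + 0, so Z = 2.
A = 4 and Z = 2 is helium-4 — an alpha particle.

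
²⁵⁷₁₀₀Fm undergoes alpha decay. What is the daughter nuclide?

Alpha decay: mass number changes by -4, atomic number by -2.
A: 257 − 4 = 253; Z: 100 − 2 = 98.
Z = 98 is californium, so the daughter is ²⁵³₉₈Cf.

Cf-253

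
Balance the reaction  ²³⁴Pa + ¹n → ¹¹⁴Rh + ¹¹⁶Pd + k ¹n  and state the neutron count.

Conserve mass number: 235 = 114 + 116 + k, so k = 235 − 230 = 5.
Check atomic number: 91 = 45 + 46 + 0 = 91. ✓

5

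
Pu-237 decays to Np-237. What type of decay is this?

beta-plus decay or electron capture

ΔA = 237 − 237 = 0; ΔZ = 93 − 94 = -1.
A is unchanged and Z drops by 1 — a proton has become a neutron (β⁺ emission or electron capture).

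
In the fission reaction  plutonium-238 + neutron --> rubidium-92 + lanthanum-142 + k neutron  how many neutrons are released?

Conserve mass number: 239 = 92 + 142 + k, so k = 239 − 234 = 5.
Check atomic number: 94 = 37 + 57 + 0 = 94. ✓

5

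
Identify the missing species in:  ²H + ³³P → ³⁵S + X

gamma ray

Conserve mass number: 2 + 33 = 35 + A, so A = 0.
Conserve atomic number: 1 + 15 = 16 + Z, so Z = 0.
A = 0 and Z = 0 is γ — a gamma ray.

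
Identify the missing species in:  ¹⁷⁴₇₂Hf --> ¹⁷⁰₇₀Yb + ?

alpha particle

Conserve mass number: 174 = 170 + A, so A = 4.
Conserve atomic number: 72 = 70 + Z, so Z = 2.
A = 4 and Z = 2 is ⁴₂He — an alpha particle.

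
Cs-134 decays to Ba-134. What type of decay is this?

beta-minus decay

ΔA = 134 − 134 = 0; ΔZ = 56 − 55 = +1.
A is unchanged and Z rises by 1 — a neutron has become a proton (β⁻ decay).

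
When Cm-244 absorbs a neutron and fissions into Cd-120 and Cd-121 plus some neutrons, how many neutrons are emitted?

4

Conserve mass number: 245 = 120 + 121 + k, so k = 245 − 241 = 4.
Check atomic number: 96 = 48 + 48 + 0 = 96. ✓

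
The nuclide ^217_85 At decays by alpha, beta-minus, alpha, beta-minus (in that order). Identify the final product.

Bi-209

Start: (A, Z) = (217, 85).
After α: (213, 83).
After β⁻: (213, 84).
After α: (209, 82).
After β⁻: (209, 83).
Z = 83 is bismuth.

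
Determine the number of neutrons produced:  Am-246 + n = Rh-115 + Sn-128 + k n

Conserve mass number: 247 = 115 + 128 + k, so k = 247 − 243 = 4.
Check atomic number: 95 = 45 + 50 + 0 = 95. ✓

4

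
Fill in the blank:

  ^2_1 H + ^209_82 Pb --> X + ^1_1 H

Conserve mass number: 2 + 209 = A + 1, so A = 210.
Conserve atomic number: 1 + 82 = Z + 1, so Z = 82.
Z = 82 is lead, so the species is ^210_82 Pb.

Pb-210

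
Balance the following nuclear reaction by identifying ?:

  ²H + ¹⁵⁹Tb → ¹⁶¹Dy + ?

Conserve mass number: 2 + 159 = 161 + A, so A = 0.
Conserve atomic number: 1 + 65 = 66 + Z, so Z = 0.
A = 0 and Z = 0 is γ — a gamma ray.

gamma ray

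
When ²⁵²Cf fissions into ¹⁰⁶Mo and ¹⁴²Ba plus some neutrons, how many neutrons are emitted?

4

Conserve mass number: 252 = 106 + 142 + k, so k = 252 − 248 = 4.
Check atomic number: 98 = 42 + 56 + 0 = 98. ✓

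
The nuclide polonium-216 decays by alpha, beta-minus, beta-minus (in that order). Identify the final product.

Start: (A, Z) = (216, 84).
After α: (212, 82).
After β⁻: (212, 83).
After β⁻: (212, 84).
Z = 84 is polonium.

Po-212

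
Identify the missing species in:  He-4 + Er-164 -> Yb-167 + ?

neutron

Conserve mass number: 4 + 164 = 167 + A, so A = 1.
Conserve atomic number: 2 + 68 = 70 + Z, so Z = 0.
A = 1 and Z = 0 is n — a neutron.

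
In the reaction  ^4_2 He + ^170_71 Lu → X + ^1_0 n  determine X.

Conserve mass number: 4 + 170 = A + 1, so A = 173.
Conserve atomic number: 2 + 71 = Z + 0, so Z = 73.
Z = 73 is tantalum, so the species is ^173_73 Ta.

Ta-173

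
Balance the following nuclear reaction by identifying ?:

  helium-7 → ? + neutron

Conserve mass number: 7 = A + 1, so A = 6.
Conserve atomic number: 2 = Z + 0, so Z = 2.
Z = 2 is helium, so the species is helium-6.

He-6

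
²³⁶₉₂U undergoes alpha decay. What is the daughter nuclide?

Th-232

Alpha decay: mass number changes by -4, atomic number by -2.
A: 236 − 4 = 232; Z: 92 − 2 = 90.
Z = 90 is thorium, so the daughter is ²³²₉₀Th.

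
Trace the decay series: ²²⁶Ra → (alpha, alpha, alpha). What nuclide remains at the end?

Pb-214

Start: (A, Z) = (226, 88).
After α: (222, 86).
After α: (218, 84).
After α: (214, 82).
Z = 82 is lead.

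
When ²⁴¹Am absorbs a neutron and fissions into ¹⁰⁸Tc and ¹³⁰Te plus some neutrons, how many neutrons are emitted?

4

Conserve mass number: 242 = 108 + 130 + k, so k = 242 − 238 = 4.
Check atomic number: 95 = 43 + 52 + 0 = 95. ✓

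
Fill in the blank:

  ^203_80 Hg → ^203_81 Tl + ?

beta-minus particle

Conserve mass number: 203 = 203 + A, so A = 0.
Conserve atomic number: 80 = 81 + Z, so Z = -1.
A = 0 and Z = -1 is ^0_-1 e — a beta-minus particle.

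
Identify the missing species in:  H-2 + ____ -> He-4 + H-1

Conserve mass number: 2 + A = 4 + 1, so A = 3.
Conserve atomic number: 1 + Z = 2 + 1, so Z = 2.
Z = 2 is helium, so the species is He-3.

He-3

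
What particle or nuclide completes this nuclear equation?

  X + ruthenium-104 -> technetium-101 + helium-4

proton

Conserve mass number: A + 104 = 101 + 4, so A = 1.
Conserve atomic number: Z + 44 = 43 + 2, so Z = 1.
A = 1 and Z = 1 is hydrogen-1 — a proton.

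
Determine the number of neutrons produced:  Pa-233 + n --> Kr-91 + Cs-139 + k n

Conserve mass number: 234 = 91 + 139 + k, so k = 234 − 230 = 4.
Check atomic number: 91 = 36 + 55 + 0 = 91. ✓

4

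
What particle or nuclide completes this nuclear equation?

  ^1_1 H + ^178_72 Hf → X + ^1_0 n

Ta-178

Conserve mass number: 1 + 178 = A + 1, so A = 178.
Conserve atomic number: 1 + 72 = Z + 0, so Z = 73.
Z = 73 is tantalum, so the species is ^178_73 Ta.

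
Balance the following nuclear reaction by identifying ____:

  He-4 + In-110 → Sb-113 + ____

Conserve mass number: 4 + 110 = 113 + A, so A = 1.
Conserve atomic number: 2 + 49 = 51 + Z, so Z = 0.
A = 1 and Z = 0 is n — a neutron.

neutron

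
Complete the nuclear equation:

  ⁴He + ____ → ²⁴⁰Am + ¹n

Conserve mass number: 4 + A = 240 + 1, so A = 237.
Conserve atomic number: 2 + Z = 95 + 0, so Z = 93.
Z = 93 is neptunium, so the species is ²³⁷Np.

Np-237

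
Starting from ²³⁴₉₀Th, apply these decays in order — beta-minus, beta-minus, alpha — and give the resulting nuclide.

Th-230

Start: (A, Z) = (234, 90).
After β⁻: (234, 91).
After β⁻: (234, 92).
After α: (230, 90).
Z = 90 is thorium.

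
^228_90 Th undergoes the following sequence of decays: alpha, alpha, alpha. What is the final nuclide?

Po-216

Start: (A, Z) = (228, 90).
After α: (224, 88).
After α: (220, 86).
After α: (216, 84).
Z = 84 is polonium.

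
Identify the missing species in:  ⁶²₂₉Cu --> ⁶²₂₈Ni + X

Conserve mass number: 62 = 62 + A, so A = 0.
Conserve atomic number: 29 = 28 + Z, so Z = 1.
A = 0 and Z = 1 is ⁰₁e — a positron.

positron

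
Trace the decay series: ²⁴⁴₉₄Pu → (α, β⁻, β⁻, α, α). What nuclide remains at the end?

Th-232

Start: (A, Z) = (244, 94).
After α: (240, 92).
After β⁻: (240, 93).
After β⁻: (240, 94).
After α: (236, 92).
After α: (232, 90).
Z = 90 is thorium.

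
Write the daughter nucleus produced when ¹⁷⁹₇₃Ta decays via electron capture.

Hf-179

Electron capture: mass number changes by +0, atomic number by -1.
A: 179 = 179; Z: 73 − 1 = 72.
Z = 72 is hafnium, so the daughter is ¹⁷⁹₇₂Hf.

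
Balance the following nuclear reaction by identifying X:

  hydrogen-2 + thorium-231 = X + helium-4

Ac-229

Conserve mass number: 2 + 231 = A + 4, so A = 229.
Conserve atomic number: 1 + 90 = Z + 2, so Z = 89.
Z = 89 is actinium, so the species is actinium-229.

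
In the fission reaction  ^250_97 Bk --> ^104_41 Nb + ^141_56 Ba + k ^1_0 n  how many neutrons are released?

Conserve mass number: 250 = 104 + 141 + k, so k = 250 − 245 = 5.
Check atomic number: 97 = 41 + 56 + 0 = 97. ✓

5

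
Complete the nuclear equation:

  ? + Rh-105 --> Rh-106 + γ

Conserve mass number: A + 105 = 106 + 0, so A = 1.
Conserve atomic number: Z + 45 = 45 + 0, so Z = 0.
A = 1 and Z = 0 is n — a neutron.

neutron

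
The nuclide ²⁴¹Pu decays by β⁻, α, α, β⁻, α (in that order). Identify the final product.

Th-229

Start: (A, Z) = (241, 94).
After β⁻: (241, 95).
After α: (237, 93).
After α: (233, 91).
After β⁻: (233, 92).
After α: (229, 90).
Z = 90 is thorium.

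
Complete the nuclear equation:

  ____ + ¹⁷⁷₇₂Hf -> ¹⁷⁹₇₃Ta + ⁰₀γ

deuteron

Conserve mass number: A + 177 = 179 + 0, so A = 2.
Conserve atomic number: Z + 72 = 73 + 0, so Z = 1.
A = 2 and Z = 1 is ²₁H — a deuteron.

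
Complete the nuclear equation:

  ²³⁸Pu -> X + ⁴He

U-234

Conserve mass number: 238 = A + 4, so A = 234.
Conserve atomic number: 94 = Z + 2, so Z = 92.
Z = 92 is uranium, so the species is ²³⁴U.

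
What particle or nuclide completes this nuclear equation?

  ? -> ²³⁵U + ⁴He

Conserve mass number: A = 235 + 4, so A = 239.
Conserve atomic number: Z = 92 + 2, so Z = 94.
Z = 94 is plutonium, so the species is ²³⁹Pu.

Pu-239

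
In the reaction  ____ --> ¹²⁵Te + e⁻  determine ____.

Conserve mass number: A = 125 + 0, so A = 125.
Conserve atomic number: Z = 52 − 1, so Z = 51.
Z = 51 is antimony, so the species is ¹²⁵Sb.

Sb-125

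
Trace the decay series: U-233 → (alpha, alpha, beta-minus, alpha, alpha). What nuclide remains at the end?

At-217

Start: (A, Z) = (233, 92).
After α: (229, 90).
After α: (225, 88).
After β⁻: (225, 89).
After α: (221, 87).
After α: (217, 85).
Z = 85 is astatine.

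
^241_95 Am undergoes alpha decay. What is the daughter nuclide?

Alpha decay: mass number changes by -4, atomic number by -2.
A: 241 − 4 = 237; Z: 95 − 2 = 93.
Z = 93 is neptunium, so the daughter is ^237_93 Np.

Np-237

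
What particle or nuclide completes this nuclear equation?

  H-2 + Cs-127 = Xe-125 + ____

alpha particle

Conserve mass number: 2 + 127 = 125 + A, so A = 4.
Conserve atomic number: 1 + 55 = 54 + Z, so Z = 2.
A = 4 and Z = 2 is He-4 — an alpha particle.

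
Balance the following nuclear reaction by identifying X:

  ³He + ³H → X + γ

Li-6

Conserve mass number: 3 + 3 = A + 0, so A = 6.
Conserve atomic number: 2 + 1 = Z + 0, so Z = 3.
Z = 3 is lithium, so the species is ⁶Li.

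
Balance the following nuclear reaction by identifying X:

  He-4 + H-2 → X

Conserve mass number: 4 + 2 = A, so A = 6.
Conserve atomic number: 2 + 1 = Z, so Z = 3.
Z = 3 is lithium, so the species is Li-6.

Li-6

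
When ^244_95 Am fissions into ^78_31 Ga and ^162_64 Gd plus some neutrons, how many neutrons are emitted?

Conserve mass number: 244 = 78 + 162 + k, so k = 244 − 240 = 4.
Check atomic number: 95 = 31 + 64 + 0 = 95. ✓

4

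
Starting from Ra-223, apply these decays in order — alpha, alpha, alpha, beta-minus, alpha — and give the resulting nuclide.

Tl-207

Start: (A, Z) = (223, 88).
After α: (219, 86).
After α: (215, 84).
After α: (211, 82).
After β⁻: (211, 83).
After α: (207, 81).
Z = 81 is thallium.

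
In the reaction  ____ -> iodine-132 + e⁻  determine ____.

Conserve mass number: A = 132 + 0, so A = 132.
Conserve atomic number: Z = 53 − 1, so Z = 52.
Z = 52 is tellurium, so the species is tellurium-132.

Te-132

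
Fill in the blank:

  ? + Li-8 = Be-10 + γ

deuteron

Conserve mass number: A + 8 = 10 + 0, so A = 2.
Conserve atomic number: Z + 3 = 4 + 0, so Z = 1.
A = 2 and Z = 1 is H-2 — a deuteron.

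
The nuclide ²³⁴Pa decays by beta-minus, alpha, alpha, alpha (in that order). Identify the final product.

Start: (A, Z) = (234, 91).
After β⁻: (234, 92).
After α: (230, 90).
After α: (226, 88).
After α: (222, 86).
Z = 86 is radon.

Rn-222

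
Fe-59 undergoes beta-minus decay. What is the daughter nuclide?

Co-59

Beta-minus decay: mass number changes by +0, atomic number by +1.
A: 59 = 59; Z: 26 + 1 = 27.
Z = 27 is cobalt, so the daughter is Co-59.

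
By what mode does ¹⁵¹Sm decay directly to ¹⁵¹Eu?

beta-minus decay

ΔA = 151 − 151 = 0; ΔZ = 63 − 62 = +1.
A is unchanged and Z rises by 1 — a neutron has become a proton (β⁻ decay).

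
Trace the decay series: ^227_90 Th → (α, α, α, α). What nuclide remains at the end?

Start: (A, Z) = (227, 90).
After α: (223, 88).
After α: (219, 86).
After α: (215, 84).
After α: (211, 82).
Z = 82 is lead.

Pb-211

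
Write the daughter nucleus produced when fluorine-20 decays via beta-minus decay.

Beta-minus decay: mass number changes by +0, atomic number by +1.
A: 20 = 20; Z: 9 + 1 = 10.
Z = 10 is neon, so the daughter is neon-20.

Ne-20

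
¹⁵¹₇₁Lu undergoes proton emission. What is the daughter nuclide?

Yb-150

Proton emission: mass number changes by -1, atomic number by -1.
A: 151 − 1 = 150; Z: 71 − 1 = 70.
Z = 70 is ytterbium, so the daughter is ¹⁵⁰₇₀Yb.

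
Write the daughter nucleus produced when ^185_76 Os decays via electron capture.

Electron capture: mass number changes by +0, atomic number by -1.
A: 185 = 185; Z: 76 − 1 = 75.
Z = 75 is rhenium, so the daughter is ^185_75 Re.

Re-185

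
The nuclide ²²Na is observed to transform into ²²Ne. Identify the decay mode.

beta-plus decay or electron capture

ΔA = 22 − 22 = 0; ΔZ = 10 − 11 = -1.
A is unchanged and Z drops by 1 — a proton has become a neutron (β⁺ emission or electron capture).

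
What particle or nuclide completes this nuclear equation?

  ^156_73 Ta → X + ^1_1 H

Conserve mass number: 156 = A + 1, so A = 155.
Conserve atomic number: 73 = Z + 1, so Z = 72.
Z = 72 is hafnium, so the species is ^155_72 Hf.

Hf-155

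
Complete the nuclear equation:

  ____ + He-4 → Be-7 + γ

Conserve mass number: A + 4 = 7 + 0, so A = 3.
Conserve atomic number: Z + 2 = 4 + 0, so Z = 2.
Z = 2 is helium, so the species is He-3.

He-3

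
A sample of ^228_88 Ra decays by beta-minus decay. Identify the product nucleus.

Beta-minus decay: mass number changes by +0, atomic number by +1.
A: 228 = 228; Z: 88 + 1 = 89.
Z = 89 is actinium, so the daughter is ^228_89 Ac.

Ac-228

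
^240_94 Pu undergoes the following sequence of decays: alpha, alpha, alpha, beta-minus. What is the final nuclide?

Start: (A, Z) = (240, 94).
After α: (236, 92).
After α: (232, 90).
After α: (228, 88).
After β⁻: (228, 89).
Z = 89 is actinium.

Ac-228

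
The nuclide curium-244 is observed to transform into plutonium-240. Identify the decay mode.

ΔA = 240 − 244 = -4; ΔZ = 94 − 96 = -2.
A drops by 4 and Z drops by 2 — the signature of alpha emission.

alpha decay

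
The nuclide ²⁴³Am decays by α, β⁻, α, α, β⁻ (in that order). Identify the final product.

Pa-231

Start: (A, Z) = (243, 95).
After α: (239, 93).
After β⁻: (239, 94).
After α: (235, 92).
After α: (231, 90).
After β⁻: (231, 91).
Z = 91 is protactinium.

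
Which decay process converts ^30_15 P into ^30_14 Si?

beta-plus decay or electron capture

ΔA = 30 − 30 = 0; ΔZ = 14 − 15 = -1.
A is unchanged and Z drops by 1 — a proton has become a neutron (β⁺ emission or electron capture).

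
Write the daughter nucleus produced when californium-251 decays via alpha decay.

Alpha decay: mass number changes by -4, atomic number by -2.
A: 251 − 4 = 247; Z: 98 − 2 = 96.
Z = 96 is curium, so the daughter is curium-247.

Cm-247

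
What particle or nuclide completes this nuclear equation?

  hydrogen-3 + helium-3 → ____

Conserve mass number: 3 + 3 = A, so A = 6.
Conserve atomic number: 1 + 2 = Z, so Z = 3.
Z = 3 is lithium, so the species is lithium-6.

Li-6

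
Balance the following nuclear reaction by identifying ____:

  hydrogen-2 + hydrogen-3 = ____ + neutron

He-4

Conserve mass number: 2 + 3 = A + 1, so A = 4.
Conserve atomic number: 1 + 1 = Z + 0, so Z = 2.
A = 4 and Z = 2 is helium-4 — an alpha particle.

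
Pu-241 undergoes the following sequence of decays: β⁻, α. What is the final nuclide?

Start: (A, Z) = (241, 94).
After β⁻: (241, 95).
After α: (237, 93).
Z = 93 is neptunium.

Np-237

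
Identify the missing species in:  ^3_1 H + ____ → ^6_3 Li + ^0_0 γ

He-3

Conserve mass number: 3 + A = 6 + 0, so A = 3.
Conserve atomic number: 1 + Z = 3 + 0, so Z = 2.
Z = 2 is helium, so the species is ^3_2 He.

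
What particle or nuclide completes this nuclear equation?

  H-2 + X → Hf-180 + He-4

Conserve mass number: 2 + A = 180 + 4, so A = 182.
Conserve atomic number: 1 + Z = 72 + 2, so Z = 73.
Z = 73 is tantalum, so the species is Ta-182.

Ta-182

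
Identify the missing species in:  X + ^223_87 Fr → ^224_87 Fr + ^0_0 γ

Conserve mass number: A + 223 = 224 + 0, so A = 1.
Conserve atomic number: Z + 87 = 87 + 0, so Z = 0.
A = 1 and Z = 0 is ^1_0 n — a neutron.

neutron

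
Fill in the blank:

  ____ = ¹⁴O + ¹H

F-15

Conserve mass number: A = 14 + 1, so A = 15.
Conserve atomic number: Z = 8 + 1, so Z = 9.
Z = 9 is fluorine, so the species is ¹⁵F.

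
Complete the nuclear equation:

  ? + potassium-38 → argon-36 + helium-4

Conserve mass number: A + 38 = 36 + 4, so A = 2.
Conserve atomic number: Z + 19 = 18 + 2, so Z = 1.
A = 2 and Z = 1 is hydrogen-2 — a deuteron.

deuteron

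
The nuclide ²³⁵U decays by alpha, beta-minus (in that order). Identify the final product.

Pa-231

Start: (A, Z) = (235, 92).
After α: (231, 90).
After β⁻: (231, 91).
Z = 91 is protactinium.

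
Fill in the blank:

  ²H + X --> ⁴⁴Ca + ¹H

Conserve mass number: 2 + A = 44 + 1, so A = 43.
Conserve atomic number: 1 + Z = 20 + 1, so Z = 20.
Z = 20 is calcium, so the species is ⁴³Ca.

Ca-43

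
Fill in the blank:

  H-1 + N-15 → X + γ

Conserve mass number: 1 + 15 = A + 0, so A = 16.
Conserve atomic number: 1 + 7 = Z + 0, so Z = 8.
Z = 8 is oxygen, so the species is O-16.

O-16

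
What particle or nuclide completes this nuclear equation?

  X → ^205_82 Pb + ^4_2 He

Po-209

Conserve mass number: A = 205 + 4, so A = 209.
Conserve atomic number: Z = 82 + 2, so Z = 84.
Z = 84 is polonium, so the species is ^209_84 Po.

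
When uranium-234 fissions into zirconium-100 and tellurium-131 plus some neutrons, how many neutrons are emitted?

Conserve mass number: 234 = 100 + 131 + k, so k = 234 − 231 = 3.
Check atomic number: 92 = 40 + 52 + 0 = 92. ✓

3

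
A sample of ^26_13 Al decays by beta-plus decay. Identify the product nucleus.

Mg-26

Beta-plus decay: mass number changes by +0, atomic number by -1.
A: 26 = 26; Z: 13 − 1 = 12.
Z = 12 is magnesium, so the daughter is ^26_12 Mg.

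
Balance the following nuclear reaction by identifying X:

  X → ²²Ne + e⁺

Na-22

Conserve mass number: A = 22 + 0, so A = 22.
Conserve atomic number: Z = 10 + 1, so Z = 11.
Z = 11 is sodium, so the species is ²²Na.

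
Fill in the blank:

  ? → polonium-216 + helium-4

Rn-220

Conserve mass number: A = 216 + 4, so A = 220.
Conserve atomic number: Z = 84 + 2, so Z = 86.
Z = 86 is radon, so the species is radon-220.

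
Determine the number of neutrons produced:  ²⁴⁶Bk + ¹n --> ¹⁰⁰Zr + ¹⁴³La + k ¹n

4

Conserve mass number: 247 = 100 + 143 + k, so k = 247 − 243 = 4.
Check atomic number: 97 = 40 + 57 + 0 = 97. ✓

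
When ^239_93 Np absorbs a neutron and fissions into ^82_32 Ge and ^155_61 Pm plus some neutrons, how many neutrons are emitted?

3

Conserve mass number: 240 = 82 + 155 + k, so k = 240 − 237 = 3.
Check atomic number: 93 = 32 + 61 + 0 = 93. ✓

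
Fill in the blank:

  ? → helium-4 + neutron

He-5

Conserve mass number: A = 4 + 1, so A = 5.
Conserve atomic number: Z = 2 + 0, so Z = 2.
Z = 2 is helium, so the species is helium-5.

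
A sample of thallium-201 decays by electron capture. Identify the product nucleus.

Hg-201

Electron capture: mass number changes by +0, atomic number by -1.
A: 201 = 201; Z: 81 − 1 = 80.
Z = 80 is mercury, so the daughter is mercury-201.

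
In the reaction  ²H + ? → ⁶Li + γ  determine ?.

alpha particle

Conserve mass number: 2 + A = 6 + 0, so A = 4.
Conserve atomic number: 1 + Z = 3 + 0, so Z = 2.
A = 4 and Z = 2 is ⁴He — an alpha particle.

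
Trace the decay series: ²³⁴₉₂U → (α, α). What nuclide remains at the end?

Ra-226

Start: (A, Z) = (234, 92).
After α: (230, 90).
After α: (226, 88).
Z = 88 is radium.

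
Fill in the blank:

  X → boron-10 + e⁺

Conserve mass number: A = 10 + 0, so A = 10.
Conserve atomic number: Z = 5 + 1, so Z = 6.
Z = 6 is carbon, so the species is carbon-10.

C-10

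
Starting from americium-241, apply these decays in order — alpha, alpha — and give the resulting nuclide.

Pa-233

Start: (A, Z) = (241, 95).
After α: (237, 93).
After α: (233, 91).
Z = 91 is protactinium.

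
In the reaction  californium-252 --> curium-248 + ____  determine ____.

Conserve mass number: 252 = 248 + A, so A = 4.
Conserve atomic number: 98 = 96 + Z, so Z = 2.
A = 4 and Z = 2 is helium-4 — an alpha particle.

alpha particle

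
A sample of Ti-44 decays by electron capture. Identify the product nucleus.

Electron capture: mass number changes by +0, atomic number by -1.
A: 44 = 44; Z: 22 − 1 = 21.
Z = 21 is scandium, so the daughter is Sc-44.

Sc-44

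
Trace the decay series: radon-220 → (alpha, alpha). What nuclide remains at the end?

Pb-212

Start: (A, Z) = (220, 86).
After α: (216, 84).
After α: (212, 82).
Z = 82 is lead.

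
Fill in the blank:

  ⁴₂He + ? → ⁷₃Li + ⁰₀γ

triton

Conserve mass number: 4 + A = 7 + 0, so A = 3.
Conserve atomic number: 2 + Z = 3 + 0, so Z = 1.
A = 3 and Z = 1 is ³₁H — a triton.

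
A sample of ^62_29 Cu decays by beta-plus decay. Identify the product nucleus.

Beta-plus decay: mass number changes by +0, atomic number by -1.
A: 62 = 62; Z: 29 − 1 = 28.
Z = 28 is nickel, so the daughter is ^62_28 Ni.

Ni-62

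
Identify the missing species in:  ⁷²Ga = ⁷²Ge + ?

Conserve mass number: 72 = 72 + A, so A = 0.
Conserve atomic number: 31 = 32 + Z, so Z = -1.
A = 0 and Z = -1 is e⁻ — a beta-minus particle.

beta-minus particle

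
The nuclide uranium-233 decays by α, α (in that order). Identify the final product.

Ra-225

Start: (A, Z) = (233, 92).
After α: (229, 90).
After α: (225, 88).
Z = 88 is radium.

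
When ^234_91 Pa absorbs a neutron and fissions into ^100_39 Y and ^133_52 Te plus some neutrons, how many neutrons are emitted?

Conserve mass number: 235 = 100 + 133 + k, so k = 235 − 233 = 2.
Check atomic number: 91 = 39 + 52 + 0 = 91. ✓

2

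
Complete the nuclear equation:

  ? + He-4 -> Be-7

Conserve mass number: A + 4 = 7, so A = 3.
Conserve atomic number: Z + 2 = 4, so Z = 2.
Z = 2 is helium, so the species is He-3.

He-3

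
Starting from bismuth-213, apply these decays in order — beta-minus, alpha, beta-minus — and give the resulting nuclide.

Start: (A, Z) = (213, 83).
After β⁻: (213, 84).
After α: (209, 82).
After β⁻: (209, 83).
Z = 83 is bismuth.

Bi-209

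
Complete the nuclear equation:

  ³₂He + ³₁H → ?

Conserve mass number: 3 + 3 = A, so A = 6.
Conserve atomic number: 2 + 1 = Z, so Z = 3.
Z = 3 is lithium, so the species is ⁶₃Li.

Li-6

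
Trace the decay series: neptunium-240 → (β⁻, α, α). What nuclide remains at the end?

Th-232

Start: (A, Z) = (240, 93).
After β⁻: (240, 94).
After α: (236, 92).
After α: (232, 90).
Z = 90 is thorium.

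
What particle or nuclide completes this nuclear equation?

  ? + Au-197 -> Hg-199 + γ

Conserve mass number: A + 197 = 199 + 0, so A = 2.
Conserve atomic number: Z + 79 = 80 + 0, so Z = 1.
A = 2 and Z = 1 is H-2 — a deuteron.

deuteron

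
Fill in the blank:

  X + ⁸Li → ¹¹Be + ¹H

Conserve mass number: A + 8 = 11 + 1, so A = 4.
Conserve atomic number: Z + 3 = 4 + 1, so Z = 2.
A = 4 and Z = 2 is ⁴He — an alpha particle.

alpha particle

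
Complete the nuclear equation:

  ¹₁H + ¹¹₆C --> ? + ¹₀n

Conserve mass number: 1 + 11 = A + 1, so A = 11.
Conserve atomic number: 1 + 6 = Z + 0, so Z = 7.
Z = 7 is nitrogen, so the species is ¹¹₇N.

N-11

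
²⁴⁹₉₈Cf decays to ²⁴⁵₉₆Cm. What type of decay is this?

alpha decay

ΔA = 245 − 249 = -4; ΔZ = 96 − 98 = -2.
A drops by 4 and Z drops by 2 — the signature of alpha emission.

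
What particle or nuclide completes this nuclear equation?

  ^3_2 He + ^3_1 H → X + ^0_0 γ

Conserve mass number: 3 + 3 = A + 0, so A = 6.
Conserve atomic number: 2 + 1 = Z + 0, so Z = 3.
Z = 3 is lithium, so the species is ^6_3 Li.

Li-6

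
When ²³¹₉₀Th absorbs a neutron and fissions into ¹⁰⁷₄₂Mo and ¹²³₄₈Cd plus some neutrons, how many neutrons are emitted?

Conserve mass number: 232 = 107 + 123 + k, so k = 232 − 230 = 2.
Check atomic number: 90 = 42 + 48 + 0 = 90. ✓

2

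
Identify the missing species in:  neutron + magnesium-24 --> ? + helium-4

Conserve mass number: 1 + 24 = A + 4, so A = 21.
Conserve atomic number: 0 + 12 = Z + 2, so Z = 10.
Z = 10 is neon, so the species is neon-21.

Ne-21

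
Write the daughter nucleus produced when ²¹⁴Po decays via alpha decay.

Pb-210

Alpha decay: mass number changes by -4, atomic number by -2.
A: 214 − 4 = 210; Z: 84 − 2 = 82.
Z = 82 is lead, so the daughter is ²¹⁰Pb.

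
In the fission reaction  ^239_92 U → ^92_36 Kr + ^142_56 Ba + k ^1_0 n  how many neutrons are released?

Conserve mass number: 239 = 92 + 142 + k, so k = 239 − 234 = 5.
Check atomic number: 92 = 36 + 56 + 0 = 92. ✓

5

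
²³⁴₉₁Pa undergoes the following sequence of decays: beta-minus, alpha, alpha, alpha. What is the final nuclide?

Rn-222

Start: (A, Z) = (234, 91).
After β⁻: (234, 92).
After α: (230, 90).
After α: (226, 88).
After α: (222, 86).
Z = 86 is radon.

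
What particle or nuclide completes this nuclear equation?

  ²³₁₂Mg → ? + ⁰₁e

Na-23

Conserve mass number: 23 = A + 0, so A = 23.
Conserve atomic number: 12 = Z + 1, so Z = 11.
Z = 11 is sodium, so the species is ²³₁₁Na.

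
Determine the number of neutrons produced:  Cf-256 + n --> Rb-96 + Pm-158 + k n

3

Conserve mass number: 257 = 96 + 158 + k, so k = 257 − 254 = 3.
Check atomic number: 98 = 37 + 61 + 0 = 98. ✓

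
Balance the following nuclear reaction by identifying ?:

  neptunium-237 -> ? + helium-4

Pa-233

Conserve mass number: 237 = A + 4, so A = 233.
Conserve atomic number: 93 = Z + 2, so Z = 91.
Z = 91 is protactinium, so the species is protactinium-233.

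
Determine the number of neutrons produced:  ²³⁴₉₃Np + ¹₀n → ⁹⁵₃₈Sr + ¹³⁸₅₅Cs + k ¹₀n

2

Conserve mass number: 235 = 95 + 138 + k, so k = 235 − 233 = 2.
Check atomic number: 93 = 38 + 55 + 0 = 93. ✓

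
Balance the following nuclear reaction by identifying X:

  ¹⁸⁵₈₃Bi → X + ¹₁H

Pb-184

Conserve mass number: 185 = A + 1, so A = 184.
Conserve atomic number: 83 = Z + 1, so Z = 82.
Z = 82 is lead, so the species is ¹⁸⁴₈₂Pb.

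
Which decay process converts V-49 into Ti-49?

ΔA = 49 − 49 = 0; ΔZ = 22 − 23 = -1.
A is unchanged and Z drops by 1 — a proton has become a neutron (β⁺ emission or electron capture).

beta-plus decay or electron capture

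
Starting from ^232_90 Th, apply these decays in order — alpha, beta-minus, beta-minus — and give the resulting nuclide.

Th-228

Start: (A, Z) = (232, 90).
After α: (228, 88).
After β⁻: (228, 89).
After β⁻: (228, 90).
Z = 90 is thorium.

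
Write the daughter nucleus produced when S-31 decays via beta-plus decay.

P-31

Beta-plus decay: mass number changes by +0, atomic number by -1.
A: 31 = 31; Z: 16 − 1 = 15.
Z = 15 is phosphorus, so the daughter is P-31.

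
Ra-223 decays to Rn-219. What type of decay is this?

ΔA = 219 − 223 = -4; ΔZ = 86 − 88 = -2.
A drops by 4 and Z drops by 2 — the signature of alpha emission.

alpha decay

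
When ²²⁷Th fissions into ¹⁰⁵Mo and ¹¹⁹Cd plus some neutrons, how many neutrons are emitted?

Conserve mass number: 227 = 105 + 119 + k, so k = 227 − 224 = 3.
Check atomic number: 90 = 42 + 48 + 0 = 90. ✓

3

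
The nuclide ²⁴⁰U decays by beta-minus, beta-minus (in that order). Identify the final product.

Start: (A, Z) = (240, 92).
After β⁻: (240, 93).
After β⁻: (240, 94).
Z = 94 is plutonium.

Pu-240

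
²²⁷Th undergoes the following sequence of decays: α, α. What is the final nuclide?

Rn-219

Start: (A, Z) = (227, 90).
After α: (223, 88).
After α: (219, 86).
Z = 86 is radon.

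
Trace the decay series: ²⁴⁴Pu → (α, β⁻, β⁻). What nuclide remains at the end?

Start: (A, Z) = (244, 94).
After α: (240, 92).
After β⁻: (240, 93).
After β⁻: (240, 94).
Z = 94 is plutonium.

Pu-240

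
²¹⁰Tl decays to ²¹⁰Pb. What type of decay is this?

beta-minus decay

ΔA = 210 − 210 = 0; ΔZ = 82 − 81 = +1.
A is unchanged and Z rises by 1 — a neutron has become a proton (β⁻ decay).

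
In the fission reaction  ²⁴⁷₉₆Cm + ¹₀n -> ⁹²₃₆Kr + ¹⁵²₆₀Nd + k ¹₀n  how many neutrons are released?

4

Conserve mass number: 248 = 92 + 152 + k, so k = 248 − 244 = 4.
Check atomic number: 96 = 36 + 60 + 0 = 96. ✓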